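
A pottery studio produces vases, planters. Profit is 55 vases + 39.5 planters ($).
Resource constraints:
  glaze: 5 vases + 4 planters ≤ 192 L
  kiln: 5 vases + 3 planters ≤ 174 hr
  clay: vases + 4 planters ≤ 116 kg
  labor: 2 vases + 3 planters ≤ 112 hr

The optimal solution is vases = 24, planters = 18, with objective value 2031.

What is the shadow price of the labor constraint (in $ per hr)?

0

At the optimum: glaze uses 192 of 192 (binding); kiln uses 174 of 174 (binding); clay uses 96 of 116 (slack = 20); labor uses 102 of 112 (slack = 10).
By complementary slackness, y = 0 for the non-binding constraints.
The binding rows give the dual system: 5·y_glaze + 5·y_kiln = 55 and 4·y_glaze + 3·y_kiln = 39.5.
Solving: y_glaze = 6.5, y_kiln = 4.5.
Shadow price of labor = 0.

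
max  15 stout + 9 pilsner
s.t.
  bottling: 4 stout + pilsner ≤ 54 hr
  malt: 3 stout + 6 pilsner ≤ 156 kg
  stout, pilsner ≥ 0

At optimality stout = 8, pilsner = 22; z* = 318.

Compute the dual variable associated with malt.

At the optimum: bottling uses 54 of 54 (binding); malt uses 156 of 156 (binding).
The binding rows give the dual system: 4·y_bottling + 3·y_malt = 15 and 1·y_bottling + 6·y_malt = 9.
Solving: y_bottling = 3, y_malt = 1.
Shadow price of malt = 1.

1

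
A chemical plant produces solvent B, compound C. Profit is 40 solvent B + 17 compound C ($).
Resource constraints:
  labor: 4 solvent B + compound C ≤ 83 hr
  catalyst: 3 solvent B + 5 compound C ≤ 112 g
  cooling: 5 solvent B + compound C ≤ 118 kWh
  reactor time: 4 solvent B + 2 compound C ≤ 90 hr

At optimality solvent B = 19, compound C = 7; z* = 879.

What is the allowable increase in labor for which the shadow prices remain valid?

7

Binding constraints: labor, reactor time. The basis is B = [[4,1],[4,2]] with det 4.
Per unit increase in labor, x* moves by d = (0.5, -1).
The basis stays optimal until compound C reaches 0; allowable increase = 7 hr.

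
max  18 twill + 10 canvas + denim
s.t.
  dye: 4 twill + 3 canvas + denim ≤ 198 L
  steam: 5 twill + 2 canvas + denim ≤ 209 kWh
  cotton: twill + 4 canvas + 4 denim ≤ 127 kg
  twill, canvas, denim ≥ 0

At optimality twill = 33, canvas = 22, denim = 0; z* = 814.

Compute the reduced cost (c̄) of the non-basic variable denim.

Binding: dye and steam. Non-binding: cotton (6 unused).
By complementary slackness, y = 0 for the non-binding constraint.
The binding rows give the dual system: 4·y_dye + 5·y_steam = 18 and 3·y_dye + 2·y_steam = 10.
Solving: y_dye = 2, y_steam = 2.
Reduced cost of denim: c₃ − yᵀa₃ = 1 − (2·1 + 2·1) = 1 − 4 = -3.

-3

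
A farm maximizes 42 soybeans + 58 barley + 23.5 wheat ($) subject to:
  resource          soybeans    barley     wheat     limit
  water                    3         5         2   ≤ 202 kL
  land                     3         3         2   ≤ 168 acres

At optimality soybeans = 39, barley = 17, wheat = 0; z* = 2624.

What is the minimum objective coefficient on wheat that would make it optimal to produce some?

Both water and land are binding at x*.
Dual feasibility on the basic columns requires 3·y_water + 3·y_land = 42, 5·y_water + 3·y_land = 58.
Solving: y_water = 8, y_land = 6.
wheat enters the basis when its profit ≥ yᵀa₃ = 8·2 + 6·2 = 28.

28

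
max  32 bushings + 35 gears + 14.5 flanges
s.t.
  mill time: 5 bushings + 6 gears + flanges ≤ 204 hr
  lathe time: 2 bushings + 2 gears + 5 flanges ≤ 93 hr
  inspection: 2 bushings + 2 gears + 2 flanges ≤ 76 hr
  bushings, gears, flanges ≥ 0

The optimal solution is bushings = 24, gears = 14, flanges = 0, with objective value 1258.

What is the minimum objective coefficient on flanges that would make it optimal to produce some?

20

Check each constraint at x*: mill time 204/204 (tight); lathe time 76/93 (slack 17); inspection 76/76 (tight).
By complementary slackness, y = 0 for the non-binding constraint.
From A_Bᵀ y = c: 5·y_mill time + 2·y_inspection = 32; 6·y_mill time + 2·y_inspection = 35.
→ y_mill time = 3 and y_inspection = 8.5.
flanges enters the basis when its profit ≥ yᵀa₃ = 3·1 + 8.5·2 = 20.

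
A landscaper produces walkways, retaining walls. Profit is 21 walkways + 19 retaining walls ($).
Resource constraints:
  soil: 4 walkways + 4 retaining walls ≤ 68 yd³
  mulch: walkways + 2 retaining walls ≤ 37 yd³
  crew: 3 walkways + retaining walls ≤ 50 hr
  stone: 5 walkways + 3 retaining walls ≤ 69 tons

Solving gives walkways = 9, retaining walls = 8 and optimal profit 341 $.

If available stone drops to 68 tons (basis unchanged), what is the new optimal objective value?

340

Check each constraint at x*: soil 68/68 (tight); mulch 25/37 (slack 12); crew 35/50 (slack 15); stone 69/69 (tight).
By complementary slackness, y = 0 for the non-binding constraints.
From A_Bᵀ y = c: 4·y_soil + 5·y_stone = 21; 4·y_soil + 3·y_stone = 19.
→ y_soil = 4 and y_stone = 1.
Δz = y_stone·Δb = 1 × (-1) = -1, so new z* = 341 − 1 = 340.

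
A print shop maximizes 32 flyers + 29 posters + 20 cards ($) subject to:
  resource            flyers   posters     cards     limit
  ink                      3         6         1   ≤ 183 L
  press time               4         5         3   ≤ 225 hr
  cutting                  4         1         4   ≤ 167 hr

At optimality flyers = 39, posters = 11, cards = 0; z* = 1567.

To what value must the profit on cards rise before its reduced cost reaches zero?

Binding: ink and cutting. Non-binding: press time (14 unused).
Since press time is not tight, its dual is 0.
From A_Bᵀ y = c: 3·y_ink + 4·y_cutting = 32; 6·y_ink + 1·y_cutting = 29.
Solving: y_ink = 4, y_cutting = 5.
cards enters the basis when its profit ≥ yᵀa₃ = 4·1 + 5·4 = 24.

24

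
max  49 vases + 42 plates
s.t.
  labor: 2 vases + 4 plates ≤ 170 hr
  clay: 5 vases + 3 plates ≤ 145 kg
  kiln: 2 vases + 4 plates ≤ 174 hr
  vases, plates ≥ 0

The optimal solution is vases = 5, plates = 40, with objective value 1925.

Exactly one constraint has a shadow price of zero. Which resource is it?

labor: 170/170 (binding)
clay: 145/145 (binding)
kiln: 170/174 (slack 4)
By complementary slackness, a constraint with positive slack has shadow price 0 → kiln.

kiln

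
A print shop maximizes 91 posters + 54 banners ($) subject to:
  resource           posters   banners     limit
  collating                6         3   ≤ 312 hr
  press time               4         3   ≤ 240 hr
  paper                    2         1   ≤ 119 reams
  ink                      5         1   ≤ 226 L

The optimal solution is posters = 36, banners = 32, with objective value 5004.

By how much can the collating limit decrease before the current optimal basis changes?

72

Binding constraints: collating, press time. The basis is B = [[6,3],[4,3]] with det 6.
Per unit decrease in collating, x* moves by d = (-0.5, 0.6667).
The basis stays optimal until posters reaches 0; allowable decrease = 72 hr.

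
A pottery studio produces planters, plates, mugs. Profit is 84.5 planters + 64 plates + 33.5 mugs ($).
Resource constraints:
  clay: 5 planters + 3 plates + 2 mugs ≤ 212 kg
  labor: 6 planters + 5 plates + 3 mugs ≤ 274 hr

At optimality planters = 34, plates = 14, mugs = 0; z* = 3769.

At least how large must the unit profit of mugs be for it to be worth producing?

At the optimum: clay uses 212 of 212 (binding); labor uses 274 of 274 (binding).
The binding rows give the dual system: 5·y_clay + 6·y_labor = 84.5 and 3·y_clay + 5·y_labor = 64.
→ y_clay = 5.5 and y_labor = 9.5.
mugs enters the basis when its profit ≥ yᵀa₃ = 5.5·2 + 9.5·3 = 39.5.

39.5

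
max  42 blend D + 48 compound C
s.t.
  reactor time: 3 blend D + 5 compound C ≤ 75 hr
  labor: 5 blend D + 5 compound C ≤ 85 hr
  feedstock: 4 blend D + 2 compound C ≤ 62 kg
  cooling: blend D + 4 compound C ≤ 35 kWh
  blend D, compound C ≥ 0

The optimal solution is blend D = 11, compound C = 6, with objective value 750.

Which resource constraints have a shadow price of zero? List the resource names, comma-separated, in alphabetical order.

reactor time: 63/75 (slack 12)
labor: 85/85 (binding)
feedstock: 56/62 (slack 6)
cooling: 35/35 (binding)
By complementary slackness, a constraint with positive slack has shadow price 0 → feedstock, reactor time.

feedstock, reactor time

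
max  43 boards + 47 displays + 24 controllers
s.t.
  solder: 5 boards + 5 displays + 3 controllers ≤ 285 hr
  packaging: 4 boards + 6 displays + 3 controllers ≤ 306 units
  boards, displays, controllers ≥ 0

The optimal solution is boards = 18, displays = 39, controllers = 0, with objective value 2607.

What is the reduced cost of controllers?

-3

At the optimum: solder uses 285 of 285 (binding); packaging uses 306 of 306 (binding).
From A_Bᵀ y = c: 5·y_solder + 4·y_packaging = 43; 5·y_solder + 6·y_packaging = 47.
This yields shadow prices y_solder = 7, y_packaging = 2.
Reduced cost of controllers: c₃ − yᵀa₃ = 24 − (7·3 + 2·3) = 24 − 27 = -3.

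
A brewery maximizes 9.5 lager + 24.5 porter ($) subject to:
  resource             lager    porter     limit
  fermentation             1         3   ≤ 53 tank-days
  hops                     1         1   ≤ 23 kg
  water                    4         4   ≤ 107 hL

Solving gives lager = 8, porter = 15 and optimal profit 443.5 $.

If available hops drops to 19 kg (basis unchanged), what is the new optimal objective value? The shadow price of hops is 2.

435.5

Δb = -4, so new z* = 443.5 + (2)·(-4) = 443.5 − 8 = 435.5.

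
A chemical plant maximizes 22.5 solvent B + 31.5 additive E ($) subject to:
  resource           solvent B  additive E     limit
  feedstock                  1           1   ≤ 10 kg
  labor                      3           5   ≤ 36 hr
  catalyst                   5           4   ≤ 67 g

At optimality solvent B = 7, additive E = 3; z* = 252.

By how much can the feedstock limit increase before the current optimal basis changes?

2

Binding constraints: feedstock, labor. The basis is B = [[1,1],[3,5]] with det 2.
Per unit increase in feedstock, x* moves by d = (2.5, -1.5).
The basis stays optimal until additive E reaches 0; allowable increase = 2 kg.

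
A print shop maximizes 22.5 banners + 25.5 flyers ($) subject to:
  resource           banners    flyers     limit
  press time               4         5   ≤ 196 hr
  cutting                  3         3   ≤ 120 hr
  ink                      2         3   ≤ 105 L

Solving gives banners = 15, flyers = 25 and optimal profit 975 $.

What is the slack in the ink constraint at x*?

ink used = 2·15 + 3·25 = 105; slack = 105 − 105 = 0.

0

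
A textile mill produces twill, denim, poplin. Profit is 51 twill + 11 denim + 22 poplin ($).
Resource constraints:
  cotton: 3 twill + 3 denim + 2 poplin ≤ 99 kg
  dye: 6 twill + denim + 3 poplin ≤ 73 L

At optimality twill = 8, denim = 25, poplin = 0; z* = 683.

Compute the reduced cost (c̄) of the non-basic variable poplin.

-4

At the optimum: cotton uses 99 of 99 (binding); dye uses 73 of 73 (binding).
The binding rows give the dual system: 3·y_cotton + 6·y_dye = 51 and 3·y_cotton + 1·y_dye = 11.
Solving: y_cotton = 1, y_dye = 8.
Reduced cost of poplin: c₃ − yᵀa₃ = 22 − (1·2 + 8·3) = 22 − 26 = -4.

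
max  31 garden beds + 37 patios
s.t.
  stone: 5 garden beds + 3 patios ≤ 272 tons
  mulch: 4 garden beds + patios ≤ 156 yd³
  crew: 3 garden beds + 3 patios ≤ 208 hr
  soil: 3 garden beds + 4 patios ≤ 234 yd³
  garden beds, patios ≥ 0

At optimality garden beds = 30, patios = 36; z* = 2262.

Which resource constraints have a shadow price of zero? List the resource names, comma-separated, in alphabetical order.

crew, stone

stone: 258/272 (slack 14)
mulch: 156/156 (binding)
crew: 198/208 (slack 10)
soil: 234/234 (binding)
By complementary slackness, a constraint with positive slack has shadow price 0 → crew, stone.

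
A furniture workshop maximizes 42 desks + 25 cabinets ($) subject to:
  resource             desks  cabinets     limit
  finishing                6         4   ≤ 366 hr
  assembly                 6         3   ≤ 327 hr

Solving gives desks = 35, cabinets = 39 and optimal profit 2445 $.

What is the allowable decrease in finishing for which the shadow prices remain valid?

Binding constraints: finishing, assembly. The basis is B = [[6,4],[6,3]] with det -6.
Per unit decrease in finishing, x* moves by d = (0.5, -1).
The basis stays optimal until cabinets reaches 0; allowable decrease = 39 hr.

39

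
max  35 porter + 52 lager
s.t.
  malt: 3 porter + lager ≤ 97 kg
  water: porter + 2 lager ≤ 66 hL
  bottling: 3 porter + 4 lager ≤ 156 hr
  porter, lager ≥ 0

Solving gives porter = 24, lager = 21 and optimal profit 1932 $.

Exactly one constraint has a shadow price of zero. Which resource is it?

malt

malt: 93/97 (slack 4)
water: 66/66 (binding)
bottling: 156/156 (binding)
By complementary slackness, a constraint with positive slack has shadow price 0 → malt.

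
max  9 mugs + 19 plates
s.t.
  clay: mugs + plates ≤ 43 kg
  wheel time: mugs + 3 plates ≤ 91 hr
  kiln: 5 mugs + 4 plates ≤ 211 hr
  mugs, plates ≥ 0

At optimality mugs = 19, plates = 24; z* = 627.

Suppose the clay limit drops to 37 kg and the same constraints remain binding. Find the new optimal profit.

At the optimum: clay uses 43 of 43 (binding); wheel time uses 91 of 91 (binding); kiln uses 191 of 211 (slack = 20).
Since kiln is not tight, its dual is 0.
The binding rows give the dual system: 1·y_clay + 1·y_wheel time = 9 and 1·y_clay + 3·y_wheel time = 19.
→ y_clay = 4 and y_wheel time = 5.
Δz = y_clay·Δb = 4 × (-6) = -24, so new z* = 627 − 24 = 603.

603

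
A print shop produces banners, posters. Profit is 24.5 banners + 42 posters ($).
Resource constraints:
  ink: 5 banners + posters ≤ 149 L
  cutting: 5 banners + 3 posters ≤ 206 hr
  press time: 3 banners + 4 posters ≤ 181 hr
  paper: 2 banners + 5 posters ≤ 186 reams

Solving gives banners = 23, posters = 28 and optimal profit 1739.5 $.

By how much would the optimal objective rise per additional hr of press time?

5.5

Binding: press time and paper. Non-binding: ink (6 unused), cutting (7 unused).
Slack constraints have shadow price 0 (complementary slackness).
From A_Bᵀ y = c: 3·y_press time + 2·y_paper = 24.5; 4·y_press time + 5·y_paper = 42.
Solving: y_press time = 5.5, y_paper = 4.
Shadow price of press time = 5.5.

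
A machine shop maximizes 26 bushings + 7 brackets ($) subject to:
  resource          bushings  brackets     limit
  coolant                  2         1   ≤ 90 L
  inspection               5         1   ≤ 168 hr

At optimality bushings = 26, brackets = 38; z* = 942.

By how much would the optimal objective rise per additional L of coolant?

At the optimum: coolant uses 90 of 90 (binding); inspection uses 168 of 168 (binding).
From A_Bᵀ y = c: 2·y_coolant + 5·y_inspection = 26; 1·y_coolant + 1·y_inspection = 7.
→ y_coolant = 3 and y_inspection = 4.
Shadow price of coolant = 3.

3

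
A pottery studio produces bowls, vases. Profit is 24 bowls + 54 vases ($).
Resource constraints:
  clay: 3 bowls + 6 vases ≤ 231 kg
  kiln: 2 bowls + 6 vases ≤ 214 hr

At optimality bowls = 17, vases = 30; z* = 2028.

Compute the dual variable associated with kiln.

3

Both clay and kiln are binding at x*.
The binding rows give the dual system: 3·y_clay + 2·y_kiln = 24 and 6·y_clay + 6·y_kiln = 54.
→ y_clay = 6 and y_kiln = 3.
Shadow price of kiln = 3.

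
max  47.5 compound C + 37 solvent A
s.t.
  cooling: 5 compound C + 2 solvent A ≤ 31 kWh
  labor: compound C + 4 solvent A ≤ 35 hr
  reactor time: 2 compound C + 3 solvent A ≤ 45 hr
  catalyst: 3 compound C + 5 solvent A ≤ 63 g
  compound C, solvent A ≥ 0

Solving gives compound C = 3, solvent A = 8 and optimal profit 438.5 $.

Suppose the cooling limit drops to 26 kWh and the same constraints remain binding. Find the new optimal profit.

396

Binding: cooling and labor. Non-binding: reactor time (15 unused), catalyst (14 unused).
Slack constraints have shadow price 0 (complementary slackness).
Dual feasibility on the basic columns requires 5·y_cooling + 1·y_labor = 47.5, 2·y_cooling + 4·y_labor = 37.
Solving: y_cooling = 8.5, y_labor = 5.
Δz = y_cooling·Δb = 8.5 × (-5) = -42.5, so new z* = 438.5 − 42.5 = 396.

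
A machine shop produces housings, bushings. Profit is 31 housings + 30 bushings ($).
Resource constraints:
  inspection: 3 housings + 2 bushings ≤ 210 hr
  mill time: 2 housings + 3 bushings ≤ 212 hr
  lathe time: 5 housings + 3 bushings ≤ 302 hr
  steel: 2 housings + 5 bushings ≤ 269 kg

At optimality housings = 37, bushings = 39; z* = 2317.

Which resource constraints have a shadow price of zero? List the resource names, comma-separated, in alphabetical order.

inspection, mill time

inspection: 189/210 (slack 21)
mill time: 191/212 (slack 21)
lathe time: 302/302 (binding)
steel: 269/269 (binding)
By complementary slackness, a constraint with positive slack has shadow price 0 → inspection, mill time.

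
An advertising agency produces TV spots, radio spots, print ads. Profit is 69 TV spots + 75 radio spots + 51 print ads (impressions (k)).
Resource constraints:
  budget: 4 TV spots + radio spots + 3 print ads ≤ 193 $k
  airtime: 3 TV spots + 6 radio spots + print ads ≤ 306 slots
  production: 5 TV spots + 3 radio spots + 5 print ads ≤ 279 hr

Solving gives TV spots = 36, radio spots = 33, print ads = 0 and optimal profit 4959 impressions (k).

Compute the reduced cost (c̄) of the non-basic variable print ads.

-2

Binding: airtime and production. Non-binding: budget (16 unused).
Slack constraints have shadow price 0 (complementary slackness).
Dual feasibility on the basic columns requires 3·y_airtime + 5·y_production = 69, 6·y_airtime + 3·y_production = 75.
→ y_airtime = 8 and y_production = 9.
Reduced cost of print ads: c₃ − yᵀa₃ = 51 − (8·1 + 9·5) = 51 − 53 = -2.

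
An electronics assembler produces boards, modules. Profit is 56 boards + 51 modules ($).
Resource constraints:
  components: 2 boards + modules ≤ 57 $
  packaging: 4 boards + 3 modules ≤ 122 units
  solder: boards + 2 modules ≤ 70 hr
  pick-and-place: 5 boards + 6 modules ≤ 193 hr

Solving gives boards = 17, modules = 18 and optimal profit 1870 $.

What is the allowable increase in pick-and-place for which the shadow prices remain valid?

30.6

Binding constraints: packaging, pick-and-place. The basis is B = [[4,3],[5,6]] with det 9.
Per unit increase in pick-and-place, x* moves by d = (-0.3333, 0.4444).
The basis stays optimal until solder becomes binding; allowable increase = 30.6 hr.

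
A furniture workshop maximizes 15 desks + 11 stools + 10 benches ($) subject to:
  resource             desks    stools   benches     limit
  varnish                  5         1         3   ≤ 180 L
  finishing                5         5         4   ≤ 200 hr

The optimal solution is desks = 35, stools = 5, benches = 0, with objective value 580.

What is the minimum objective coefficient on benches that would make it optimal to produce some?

11

At the optimum: varnish uses 180 of 180 (binding); finishing uses 200 of 200 (binding).
From A_Bᵀ y = c: 5·y_varnish + 5·y_finishing = 15; 1·y_varnish + 5·y_finishing = 11.
This yields shadow prices y_varnish = 1, y_finishing = 2.
benches enters the basis when its profit ≥ yᵀa₃ = 1·3 + 2·4 = 11.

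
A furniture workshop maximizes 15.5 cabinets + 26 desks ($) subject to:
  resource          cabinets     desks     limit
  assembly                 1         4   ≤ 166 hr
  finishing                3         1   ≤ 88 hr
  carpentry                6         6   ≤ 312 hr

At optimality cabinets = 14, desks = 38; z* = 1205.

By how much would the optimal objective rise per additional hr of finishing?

0

At the optimum: assembly uses 166 of 166 (binding); finishing uses 80 of 88 (slack = 8); carpentry uses 312 of 312 (binding).
Since finishing is not tight, its dual is 0.
Dual feasibility on the basic columns requires 1·y_assembly + 6·y_carpentry = 15.5, 4·y_assembly + 6·y_carpentry = 26.
This yields shadow prices y_assembly = 3.5, y_carpentry = 2.
Shadow price of finishing = 0.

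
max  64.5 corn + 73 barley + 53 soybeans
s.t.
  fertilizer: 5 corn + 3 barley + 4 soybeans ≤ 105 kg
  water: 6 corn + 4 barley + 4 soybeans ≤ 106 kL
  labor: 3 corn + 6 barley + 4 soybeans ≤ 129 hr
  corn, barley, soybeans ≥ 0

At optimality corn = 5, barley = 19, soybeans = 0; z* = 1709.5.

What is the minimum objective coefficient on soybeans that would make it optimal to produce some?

Check each constraint at x*: fertilizer 82/105 (slack 23); water 106/106 (tight); labor 129/129 (tight).
Since fertilizer is not tight, its dual is 0.
From A_Bᵀ y = c: 6·y_water + 3·y_labor = 64.5; 4·y_water + 6·y_labor = 73.
→ y_water = 7 and y_labor = 7.5.
soybeans enters the basis when its profit ≥ yᵀa₃ = 7·4 + 7.5·4 = 58.

58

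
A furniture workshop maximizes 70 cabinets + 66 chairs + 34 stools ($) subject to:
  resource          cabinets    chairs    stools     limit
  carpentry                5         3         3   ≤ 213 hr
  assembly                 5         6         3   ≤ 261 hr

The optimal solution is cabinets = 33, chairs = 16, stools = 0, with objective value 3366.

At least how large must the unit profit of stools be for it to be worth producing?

42

Check each constraint at x*: carpentry 213/213 (tight); assembly 261/261 (tight).
From A_Bᵀ y = c: 5·y_carpentry + 5·y_assembly = 70; 3·y_carpentry + 6·y_assembly = 66.
This yields shadow prices y_carpentry = 6, y_assembly = 8.
stools enters the basis when its profit ≥ yᵀa₃ = 6·3 + 8·3 = 42.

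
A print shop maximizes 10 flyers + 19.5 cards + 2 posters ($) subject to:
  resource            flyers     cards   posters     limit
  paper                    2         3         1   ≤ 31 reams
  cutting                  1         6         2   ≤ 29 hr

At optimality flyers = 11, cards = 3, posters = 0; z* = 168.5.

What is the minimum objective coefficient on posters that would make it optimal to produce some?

Both paper and cutting are binding at x*.
The binding rows give the dual system: 2·y_paper + 1·y_cutting = 10 and 3·y_paper + 6·y_cutting = 19.5.
→ y_paper = 4.5 and y_cutting = 1.
posters enters the basis when its profit ≥ yᵀa₃ = 4.5·1 + 1·2 = 6.5.

6.5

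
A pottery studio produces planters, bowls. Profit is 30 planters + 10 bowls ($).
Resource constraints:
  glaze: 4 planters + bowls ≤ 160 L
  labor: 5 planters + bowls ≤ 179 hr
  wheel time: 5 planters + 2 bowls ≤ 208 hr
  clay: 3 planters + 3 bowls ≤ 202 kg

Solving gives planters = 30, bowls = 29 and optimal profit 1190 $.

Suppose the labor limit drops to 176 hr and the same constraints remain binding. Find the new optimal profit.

Check each constraint at x*: glaze 149/160 (slack 11); labor 179/179 (tight); wheel time 208/208 (tight); clay 177/202 (slack 25).
Since glaze, clay are not tight, their duals are 0.
From A_Bᵀ y = c: 5·y_labor + 5·y_wheel time = 30; 1·y_labor + 2·y_wheel time = 10.
Solving: y_labor = 2, y_wheel time = 4.
Δz = y_labor·Δb = 2 × (-3) = -6, so new z* = 1190 − 6 = 1184.

1184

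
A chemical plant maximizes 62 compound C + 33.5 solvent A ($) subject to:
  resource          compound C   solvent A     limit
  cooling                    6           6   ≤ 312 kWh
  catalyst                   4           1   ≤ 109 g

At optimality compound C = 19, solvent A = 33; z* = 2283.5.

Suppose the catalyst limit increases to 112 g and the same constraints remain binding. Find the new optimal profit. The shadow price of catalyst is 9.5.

Δb = 3, so new z* = 2283.5 + (9.5)·(3) = 2283.5 + 28.5 = 2312.

2312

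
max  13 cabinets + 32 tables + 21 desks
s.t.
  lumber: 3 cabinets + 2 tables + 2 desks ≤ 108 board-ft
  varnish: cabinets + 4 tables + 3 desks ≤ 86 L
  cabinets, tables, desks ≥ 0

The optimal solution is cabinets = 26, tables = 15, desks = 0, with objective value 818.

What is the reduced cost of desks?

Check each constraint at x*: lumber 108/108 (tight); varnish 86/86 (tight).
The binding rows give the dual system: 3·y_lumber + 1·y_varnish = 13 and 2·y_lumber + 4·y_varnish = 32.
→ y_lumber = 2 and y_varnish = 7.
Reduced cost of desks: c₃ − yᵀa₃ = 21 − (2·2 + 7·3) = 21 − 25 = -4.

-4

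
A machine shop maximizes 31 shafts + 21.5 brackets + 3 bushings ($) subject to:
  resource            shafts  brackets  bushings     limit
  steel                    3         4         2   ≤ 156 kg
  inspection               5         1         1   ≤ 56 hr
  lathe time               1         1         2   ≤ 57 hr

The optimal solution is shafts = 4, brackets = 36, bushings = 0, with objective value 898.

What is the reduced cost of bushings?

-9.5

Check each constraint at x*: steel 156/156 (tight); inspection 56/56 (tight); lathe time 40/57 (slack 17).
By complementary slackness, y = 0 for the non-binding constraint.
Dual feasibility on the basic columns requires 3·y_steel + 5·y_inspection = 31, 4·y_steel + 1·y_inspection = 21.5.
Solving: y_steel = 4.5, y_inspection = 3.5.
Reduced cost of bushings: c₃ − yᵀa₃ = 3 − (4.5·2 + 3.5·1) = 3 − 12.5 = -9.5.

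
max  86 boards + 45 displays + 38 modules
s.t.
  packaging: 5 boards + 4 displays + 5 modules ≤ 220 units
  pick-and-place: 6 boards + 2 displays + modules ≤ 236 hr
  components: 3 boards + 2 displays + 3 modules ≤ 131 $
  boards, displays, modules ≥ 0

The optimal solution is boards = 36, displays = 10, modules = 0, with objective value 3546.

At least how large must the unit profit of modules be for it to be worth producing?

Check each constraint at x*: packaging 220/220 (tight); pick-and-place 236/236 (tight); components 128/131 (slack 3).
By complementary slackness, y = 0 for the non-binding constraint.
From A_Bᵀ y = c: 5·y_packaging + 6·y_pick-and-place = 86; 4·y_packaging + 2·y_pick-and-place = 45.
This yields shadow prices y_packaging = 7, y_pick-and-place = 8.5.
modules enters the basis when its profit ≥ yᵀa₃ = 7·5 + 8.5·1 = 43.5.

43.5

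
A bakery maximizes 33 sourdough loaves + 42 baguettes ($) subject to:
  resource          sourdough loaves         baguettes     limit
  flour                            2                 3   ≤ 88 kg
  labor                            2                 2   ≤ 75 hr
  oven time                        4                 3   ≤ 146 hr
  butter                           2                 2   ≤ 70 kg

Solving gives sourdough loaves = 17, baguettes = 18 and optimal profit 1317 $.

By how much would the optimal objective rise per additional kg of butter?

Check each constraint at x*: flour 88/88 (tight); labor 70/75 (slack 5); oven time 122/146 (slack 24); butter 70/70 (tight).
By complementary slackness, y = 0 for the non-binding constraints.
From A_Bᵀ y = c: 2·y_flour + 2·y_butter = 33; 3·y_flour + 2·y_butter = 42.
→ y_flour = 9 and y_butter = 7.5.
Shadow price of butter = 7.5.

7.5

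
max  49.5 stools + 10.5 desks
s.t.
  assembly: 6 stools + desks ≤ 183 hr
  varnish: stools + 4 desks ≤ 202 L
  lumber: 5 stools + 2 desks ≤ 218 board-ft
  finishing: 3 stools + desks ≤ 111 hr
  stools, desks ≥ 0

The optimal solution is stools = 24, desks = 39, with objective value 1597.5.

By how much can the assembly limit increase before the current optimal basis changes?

Binding constraints: assembly, finishing. The basis is B = [[6,1],[3,1]] with det 3.
Per unit increase in assembly, x* moves by d = (0.3333, -1).
The basis stays optimal until desks reaches 0; allowable increase = 39 hr.

39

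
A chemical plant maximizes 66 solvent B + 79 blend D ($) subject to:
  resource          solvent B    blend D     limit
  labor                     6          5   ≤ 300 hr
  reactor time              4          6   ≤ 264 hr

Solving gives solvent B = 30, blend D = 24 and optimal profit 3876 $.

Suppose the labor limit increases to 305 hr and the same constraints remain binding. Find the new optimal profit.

At the optimum: labor uses 300 of 300 (binding); reactor time uses 264 of 264 (binding).
The binding rows give the dual system: 6·y_labor + 4·y_reactor time = 66 and 5·y_labor + 6·y_reactor time = 79.
→ y_labor = 5 and y_reactor time = 9.
Δz = y_labor·Δb = 5 × (5) = 25, so new z* = 3876 + 25 = 3901.

3901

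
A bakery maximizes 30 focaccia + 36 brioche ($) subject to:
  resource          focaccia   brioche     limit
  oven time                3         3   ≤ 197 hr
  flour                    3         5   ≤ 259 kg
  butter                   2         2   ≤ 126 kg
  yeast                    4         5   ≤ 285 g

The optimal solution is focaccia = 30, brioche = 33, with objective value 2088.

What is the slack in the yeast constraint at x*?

0

yeast used = 4·30 + 5·33 = 285; slack = 285 − 285 = 0.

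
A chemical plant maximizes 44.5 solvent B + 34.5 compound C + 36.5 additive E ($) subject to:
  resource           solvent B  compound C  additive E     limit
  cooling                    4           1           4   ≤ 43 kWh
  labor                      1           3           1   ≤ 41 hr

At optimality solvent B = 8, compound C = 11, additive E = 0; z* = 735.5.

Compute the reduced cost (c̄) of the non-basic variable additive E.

Check each constraint at x*: cooling 43/43 (tight); labor 41/41 (tight).
The binding rows give the dual system: 4·y_cooling + 1·y_labor = 44.5 and 1·y_cooling + 3·y_labor = 34.5.
Solving: y_cooling = 9, y_labor = 8.5.
Reduced cost of additive E: c₃ − yᵀa₃ = 36.5 − (9·4 + 8.5·1) = 36.5 − 44.5 = -8.

-8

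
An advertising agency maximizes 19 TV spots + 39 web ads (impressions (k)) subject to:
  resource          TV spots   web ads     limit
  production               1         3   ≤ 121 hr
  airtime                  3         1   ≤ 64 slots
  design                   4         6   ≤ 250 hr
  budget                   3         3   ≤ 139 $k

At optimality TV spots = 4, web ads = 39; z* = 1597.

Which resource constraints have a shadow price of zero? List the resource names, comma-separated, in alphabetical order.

production: 121/121 (binding)
airtime: 51/64 (slack 13)
design: 250/250 (binding)
budget: 129/139 (slack 10)
By complementary slackness, a constraint with positive slack has shadow price 0 → airtime, budget.

airtime, budget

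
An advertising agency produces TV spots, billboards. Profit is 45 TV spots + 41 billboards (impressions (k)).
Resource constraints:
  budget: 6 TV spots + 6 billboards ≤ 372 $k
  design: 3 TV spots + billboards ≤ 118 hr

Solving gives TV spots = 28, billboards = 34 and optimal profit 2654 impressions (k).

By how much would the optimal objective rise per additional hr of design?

2

Check each constraint at x*: budget 372/372 (tight); design 118/118 (tight).
The binding rows give the dual system: 6·y_budget + 3·y_design = 45 and 6·y_budget + 1·y_design = 41.
Solving: y_budget = 6.5, y_design = 2.
Shadow price of design = 2.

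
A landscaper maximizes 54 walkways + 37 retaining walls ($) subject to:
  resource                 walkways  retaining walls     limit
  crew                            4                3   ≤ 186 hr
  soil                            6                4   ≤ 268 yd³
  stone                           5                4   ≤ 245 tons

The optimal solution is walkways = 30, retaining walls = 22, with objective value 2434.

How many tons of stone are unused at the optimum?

stone used = 5·30 + 4·22 = 238; slack = 245 − 238 = 7.

7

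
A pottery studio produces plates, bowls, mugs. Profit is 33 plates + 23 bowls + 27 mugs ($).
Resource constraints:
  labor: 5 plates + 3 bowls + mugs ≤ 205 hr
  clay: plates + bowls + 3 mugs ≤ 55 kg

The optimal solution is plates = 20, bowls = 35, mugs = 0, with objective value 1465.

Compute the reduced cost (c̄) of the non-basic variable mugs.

-2

Both labor and clay are binding at x*.
From A_Bᵀ y = c: 5·y_labor + 1·y_clay = 33; 3·y_labor + 1·y_clay = 23.
This yields shadow prices y_labor = 5, y_clay = 8.
Reduced cost of mugs: c₃ − yᵀa₃ = 27 − (5·1 + 8·3) = 27 − 29 = -2.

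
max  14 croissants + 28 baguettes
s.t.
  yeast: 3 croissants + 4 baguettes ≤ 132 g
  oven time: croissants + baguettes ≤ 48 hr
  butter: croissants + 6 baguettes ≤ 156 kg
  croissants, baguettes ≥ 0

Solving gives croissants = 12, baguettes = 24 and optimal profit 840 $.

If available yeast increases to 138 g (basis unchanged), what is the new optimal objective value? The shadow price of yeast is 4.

864

Δb = 6, so new z* = 840 + (4)·(6) = 840 + 24 = 864.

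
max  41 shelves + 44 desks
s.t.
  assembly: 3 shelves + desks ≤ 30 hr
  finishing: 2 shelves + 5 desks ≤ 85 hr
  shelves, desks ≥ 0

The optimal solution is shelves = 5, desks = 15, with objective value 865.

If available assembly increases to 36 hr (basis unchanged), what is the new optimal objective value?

919

At the optimum: assembly uses 30 of 30 (binding); finishing uses 85 of 85 (binding).
The binding rows give the dual system: 3·y_assembly + 2·y_finishing = 41 and 1·y_assembly + 5·y_finishing = 44.
This yields shadow prices y_assembly = 9, y_finishing = 7.
Δz = y_assembly·Δb = 9 × (6) = 54, so new z* = 865 + 54 = 919.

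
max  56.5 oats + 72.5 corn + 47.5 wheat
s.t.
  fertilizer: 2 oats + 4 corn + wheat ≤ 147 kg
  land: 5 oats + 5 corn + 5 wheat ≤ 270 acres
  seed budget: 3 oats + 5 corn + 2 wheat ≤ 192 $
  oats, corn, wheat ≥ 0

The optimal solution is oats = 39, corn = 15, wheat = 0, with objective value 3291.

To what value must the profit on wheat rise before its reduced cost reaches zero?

Binding: land and seed budget. Non-binding: fertilizer (9 unused).
By complementary slackness, y = 0 for the non-binding constraint.
From A_Bᵀ y = c: 5·y_land + 3·y_seed budget = 56.5; 5·y_land + 5·y_seed budget = 72.5.
This yields shadow prices y_land = 6.5, y_seed budget = 8.
wheat enters the basis when its profit ≥ yᵀa₃ = 6.5·5 + 8·2 = 48.5.

48.5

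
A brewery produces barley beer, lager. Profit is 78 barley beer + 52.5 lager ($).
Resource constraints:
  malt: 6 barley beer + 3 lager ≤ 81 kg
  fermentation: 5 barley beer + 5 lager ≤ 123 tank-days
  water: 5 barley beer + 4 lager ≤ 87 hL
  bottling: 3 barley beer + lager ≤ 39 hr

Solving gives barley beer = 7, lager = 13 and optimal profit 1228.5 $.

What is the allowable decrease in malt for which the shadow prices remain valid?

15.75

Binding constraints: malt, water. The basis is B = [[6,3],[5,4]] with det 9.
Per unit decrease in malt, x* moves by d = (-0.4444, 0.5556).
The basis stays optimal until barley beer reaches 0; allowable decrease = 15.75 kg.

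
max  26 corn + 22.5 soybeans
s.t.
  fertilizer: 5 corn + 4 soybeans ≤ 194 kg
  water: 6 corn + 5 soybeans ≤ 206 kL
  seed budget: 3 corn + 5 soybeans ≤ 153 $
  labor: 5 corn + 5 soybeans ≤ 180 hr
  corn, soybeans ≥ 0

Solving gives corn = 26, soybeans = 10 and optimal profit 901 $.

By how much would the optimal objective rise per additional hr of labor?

Binding: water and labor. Non-binding: fertilizer (24 unused), seed budget (25 unused).
Since fertilizer, seed budget are not tight, their duals are 0.
From A_Bᵀ y = c: 6·y_water + 5·y_labor = 26; 5·y_water + 5·y_labor = 22.5.
→ y_water = 3.5 and y_labor = 1.
Shadow price of labor = 1.

1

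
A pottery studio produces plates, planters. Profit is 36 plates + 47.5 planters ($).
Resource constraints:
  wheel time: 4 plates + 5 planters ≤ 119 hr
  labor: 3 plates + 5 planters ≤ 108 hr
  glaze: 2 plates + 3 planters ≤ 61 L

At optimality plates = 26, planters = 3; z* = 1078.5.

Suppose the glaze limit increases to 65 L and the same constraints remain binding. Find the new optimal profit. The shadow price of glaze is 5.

Δb = 4, so new z* = 1078.5 + (5)·(4) = 1078.5 + 20 = 1098.5.

1098.5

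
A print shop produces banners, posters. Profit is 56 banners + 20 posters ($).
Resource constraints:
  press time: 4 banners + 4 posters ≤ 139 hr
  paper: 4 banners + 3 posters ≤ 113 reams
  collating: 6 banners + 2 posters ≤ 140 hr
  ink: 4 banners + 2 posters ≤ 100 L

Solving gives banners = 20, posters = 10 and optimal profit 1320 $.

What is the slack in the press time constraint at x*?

press time used = 4·20 + 4·10 = 120; slack = 139 − 120 = 19.

19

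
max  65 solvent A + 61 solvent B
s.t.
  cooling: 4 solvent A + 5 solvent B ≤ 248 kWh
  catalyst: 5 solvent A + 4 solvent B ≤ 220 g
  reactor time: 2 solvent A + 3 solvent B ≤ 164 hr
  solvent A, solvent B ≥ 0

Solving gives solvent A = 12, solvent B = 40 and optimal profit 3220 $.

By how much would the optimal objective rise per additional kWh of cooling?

5

At the optimum: cooling uses 248 of 248 (binding); catalyst uses 220 of 220 (binding); reactor time uses 144 of 164 (slack = 20).
Slack constraints have shadow price 0 (complementary slackness).
The binding rows give the dual system: 4·y_cooling + 5·y_catalyst = 65 and 5·y_cooling + 4·y_catalyst = 61.
→ y_cooling = 5 and y_catalyst = 9.
Shadow price of cooling = 5.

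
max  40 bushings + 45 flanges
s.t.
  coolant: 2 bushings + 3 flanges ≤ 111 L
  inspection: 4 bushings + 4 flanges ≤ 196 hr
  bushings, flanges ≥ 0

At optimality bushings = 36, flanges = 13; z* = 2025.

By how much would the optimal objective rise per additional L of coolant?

5

At the optimum: coolant uses 111 of 111 (binding); inspection uses 196 of 196 (binding).
Dual feasibility on the basic columns requires 2·y_coolant + 4·y_inspection = 40, 3·y_coolant + 4·y_inspection = 45.
→ y_coolant = 5 and y_inspection = 7.5.
Shadow price of coolant = 5.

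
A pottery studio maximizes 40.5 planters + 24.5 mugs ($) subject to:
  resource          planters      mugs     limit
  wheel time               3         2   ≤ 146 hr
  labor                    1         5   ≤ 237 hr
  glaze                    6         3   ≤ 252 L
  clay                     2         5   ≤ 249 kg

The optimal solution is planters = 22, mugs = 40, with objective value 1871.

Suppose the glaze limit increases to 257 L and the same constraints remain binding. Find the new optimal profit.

Check each constraint at x*: wheel time 146/146 (tight); labor 222/237 (slack 15); glaze 252/252 (tight); clay 244/249 (slack 5).
Since labor, clay are not tight, their duals are 0.
From A_Bᵀ y = c: 3·y_wheel time + 6·y_glaze = 40.5; 2·y_wheel time + 3·y_glaze = 24.5.
This yields shadow prices y_wheel time = 8.5, y_glaze = 2.5.
Δz = y_glaze·Δb = 2.5 × (5) = 12.5, so new z* = 1871 + 12.5 = 1883.5.

1883.5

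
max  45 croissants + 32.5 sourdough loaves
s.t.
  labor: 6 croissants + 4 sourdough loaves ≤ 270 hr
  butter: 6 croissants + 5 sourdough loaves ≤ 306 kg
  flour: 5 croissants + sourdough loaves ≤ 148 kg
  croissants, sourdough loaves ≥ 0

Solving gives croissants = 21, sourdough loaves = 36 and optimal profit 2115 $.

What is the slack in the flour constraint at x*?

7

flour used = 5·21 + 1·36 = 141; slack = 148 − 141 = 7.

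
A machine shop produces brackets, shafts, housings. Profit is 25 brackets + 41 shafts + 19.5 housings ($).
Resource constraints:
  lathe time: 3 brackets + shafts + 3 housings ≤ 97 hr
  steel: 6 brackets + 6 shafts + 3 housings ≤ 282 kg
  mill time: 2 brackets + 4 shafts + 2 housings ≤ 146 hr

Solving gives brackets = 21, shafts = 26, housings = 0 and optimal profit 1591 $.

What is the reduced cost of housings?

-1

Binding: steel and mill time. Non-binding: lathe time (8 unused).
By complementary slackness, y = 0 for the non-binding constraint.
The binding rows give the dual system: 6·y_steel + 2·y_mill time = 25 and 6·y_steel + 4·y_mill time = 41.
This yields shadow prices y_steel = 1.5, y_mill time = 8.
Reduced cost of housings: c₃ − yᵀa₃ = 19.5 − (1.5·3 + 8·2) = 19.5 − 20.5 = -1.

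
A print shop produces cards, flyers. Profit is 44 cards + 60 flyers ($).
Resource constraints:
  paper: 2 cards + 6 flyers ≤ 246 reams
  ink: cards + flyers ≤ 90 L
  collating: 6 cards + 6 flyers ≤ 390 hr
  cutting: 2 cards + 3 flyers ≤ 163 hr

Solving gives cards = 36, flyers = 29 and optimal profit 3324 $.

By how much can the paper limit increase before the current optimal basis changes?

Binding constraints: paper, collating. The basis is B = [[2,6],[6,6]] with det -24.
Per unit increase in paper, x* moves by d = (-0.25, 0.25).
The basis stays optimal until cutting becomes binding; allowable increase = 16 reams.

16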